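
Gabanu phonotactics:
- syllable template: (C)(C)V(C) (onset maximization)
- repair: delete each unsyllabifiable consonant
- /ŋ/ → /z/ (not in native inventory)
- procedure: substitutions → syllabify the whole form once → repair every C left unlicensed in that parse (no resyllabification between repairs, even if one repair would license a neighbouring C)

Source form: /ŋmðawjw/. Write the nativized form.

mðaw

Substitution: /ŋ/ → /z/, giving /zmðawjw/.
Under (C)(C)V(C), the unsyllabifiable consonants are /z/, /j/, /w/ (at most one coda consonant is licensed; onsets may contain at most 2 consonants).
Deletion applies to /z/, /j/, /w/.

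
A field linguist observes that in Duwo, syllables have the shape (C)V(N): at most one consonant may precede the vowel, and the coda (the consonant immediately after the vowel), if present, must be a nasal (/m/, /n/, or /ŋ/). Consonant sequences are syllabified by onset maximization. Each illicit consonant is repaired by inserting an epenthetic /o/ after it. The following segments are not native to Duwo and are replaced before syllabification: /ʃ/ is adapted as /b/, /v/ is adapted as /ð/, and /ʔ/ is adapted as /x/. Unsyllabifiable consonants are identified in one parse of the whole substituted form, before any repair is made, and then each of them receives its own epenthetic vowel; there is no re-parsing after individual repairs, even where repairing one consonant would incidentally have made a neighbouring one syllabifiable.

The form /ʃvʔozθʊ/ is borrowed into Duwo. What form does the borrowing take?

boðoxozoθʊ

Substitution: /ʃ/ → /b/, /v/ → /ð/, /ʔ/ → /x/, giving /bðxozθʊ/.
Under (C)V(N), the unsyllabifiable consonants are /b/, /ð/, /z/ (only a nasal (/m/, /n/, or /ŋ/) is licensed in coda position; onsets are limited to one consonant).
Inserting the epenthetic vowel yields /b/ → /bo/, /ð/ → /ðo/, /z/ → /zo/.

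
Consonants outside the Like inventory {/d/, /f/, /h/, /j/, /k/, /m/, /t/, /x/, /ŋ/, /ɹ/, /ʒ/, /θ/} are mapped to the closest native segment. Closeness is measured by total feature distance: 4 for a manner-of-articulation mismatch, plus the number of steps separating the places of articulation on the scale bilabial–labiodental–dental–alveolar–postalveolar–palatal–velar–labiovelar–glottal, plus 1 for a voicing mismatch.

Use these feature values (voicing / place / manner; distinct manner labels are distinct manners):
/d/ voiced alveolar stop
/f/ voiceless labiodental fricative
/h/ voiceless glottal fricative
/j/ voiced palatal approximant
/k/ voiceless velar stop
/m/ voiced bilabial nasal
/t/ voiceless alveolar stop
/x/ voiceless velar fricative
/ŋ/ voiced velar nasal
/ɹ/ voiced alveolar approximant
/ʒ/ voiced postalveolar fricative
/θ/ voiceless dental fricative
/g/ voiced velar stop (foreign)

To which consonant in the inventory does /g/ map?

/k/ is closest: same manner (stop), place distance 0 (velar→velar), voicing differs (+1); total 1. Next closest is /d/ at distance 3.

k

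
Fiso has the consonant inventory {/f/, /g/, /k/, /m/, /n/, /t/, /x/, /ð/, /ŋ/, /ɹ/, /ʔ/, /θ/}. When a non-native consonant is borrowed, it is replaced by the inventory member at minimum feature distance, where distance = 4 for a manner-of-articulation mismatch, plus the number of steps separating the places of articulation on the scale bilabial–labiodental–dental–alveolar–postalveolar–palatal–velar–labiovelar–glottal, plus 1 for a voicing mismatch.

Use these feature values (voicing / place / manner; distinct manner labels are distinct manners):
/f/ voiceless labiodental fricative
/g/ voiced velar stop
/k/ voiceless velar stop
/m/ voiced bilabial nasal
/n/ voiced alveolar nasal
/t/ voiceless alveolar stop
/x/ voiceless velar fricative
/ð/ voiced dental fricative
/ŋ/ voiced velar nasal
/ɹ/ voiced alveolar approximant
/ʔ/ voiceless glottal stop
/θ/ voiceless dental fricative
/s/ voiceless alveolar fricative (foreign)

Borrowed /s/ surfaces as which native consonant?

θ

/θ/ is closest: same manner (fricative), place distance 1 (alveolar→dental), same voicing; total 1. Next closest is /f/ at distance 2.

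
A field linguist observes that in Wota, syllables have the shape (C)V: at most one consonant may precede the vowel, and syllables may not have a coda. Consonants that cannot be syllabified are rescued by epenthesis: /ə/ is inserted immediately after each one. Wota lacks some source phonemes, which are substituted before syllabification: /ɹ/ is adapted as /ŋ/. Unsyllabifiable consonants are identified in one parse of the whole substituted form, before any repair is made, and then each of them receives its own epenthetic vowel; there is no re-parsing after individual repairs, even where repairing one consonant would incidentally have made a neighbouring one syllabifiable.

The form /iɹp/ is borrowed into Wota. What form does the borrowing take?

iŋəpə

Substitution: /ɹ/ → /ŋ/, giving /iŋp/.
The consonants /ŋ/, /p/ cannot be parsed into a legal (C)V syllable (no codas are permitted; onsets are limited to one consonant).
Epenthesis after each stranded consonant: /ŋ/ → /ŋə/, /p/ → /pə/.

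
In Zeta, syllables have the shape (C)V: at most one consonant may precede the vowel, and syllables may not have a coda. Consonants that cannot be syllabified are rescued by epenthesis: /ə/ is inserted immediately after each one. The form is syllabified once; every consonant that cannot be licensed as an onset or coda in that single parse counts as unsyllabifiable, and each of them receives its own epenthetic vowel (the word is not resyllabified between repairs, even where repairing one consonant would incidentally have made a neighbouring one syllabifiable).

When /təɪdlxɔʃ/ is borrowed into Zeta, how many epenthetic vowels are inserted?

The unsyllabifiable consonants are /d/, /l/, /ʃ/; each receives one epenthetic vowel.

3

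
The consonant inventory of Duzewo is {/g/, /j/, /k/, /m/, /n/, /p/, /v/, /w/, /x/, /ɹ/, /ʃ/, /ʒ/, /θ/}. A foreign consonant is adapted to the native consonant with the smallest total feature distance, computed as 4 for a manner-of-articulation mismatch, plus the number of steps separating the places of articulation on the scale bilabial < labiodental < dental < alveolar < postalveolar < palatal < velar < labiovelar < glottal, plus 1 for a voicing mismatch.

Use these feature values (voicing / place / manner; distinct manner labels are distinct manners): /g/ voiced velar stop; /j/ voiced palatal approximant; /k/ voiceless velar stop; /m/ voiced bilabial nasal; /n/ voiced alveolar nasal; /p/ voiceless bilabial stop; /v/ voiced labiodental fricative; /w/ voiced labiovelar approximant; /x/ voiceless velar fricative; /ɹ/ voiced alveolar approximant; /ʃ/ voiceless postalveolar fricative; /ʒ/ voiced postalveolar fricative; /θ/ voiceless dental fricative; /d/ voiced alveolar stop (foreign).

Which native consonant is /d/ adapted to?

g

/g/ is closest: same manner (stop), place distance 3 (alveolar→velar), same voicing; total 3. Next closest is /k/ at distance 4.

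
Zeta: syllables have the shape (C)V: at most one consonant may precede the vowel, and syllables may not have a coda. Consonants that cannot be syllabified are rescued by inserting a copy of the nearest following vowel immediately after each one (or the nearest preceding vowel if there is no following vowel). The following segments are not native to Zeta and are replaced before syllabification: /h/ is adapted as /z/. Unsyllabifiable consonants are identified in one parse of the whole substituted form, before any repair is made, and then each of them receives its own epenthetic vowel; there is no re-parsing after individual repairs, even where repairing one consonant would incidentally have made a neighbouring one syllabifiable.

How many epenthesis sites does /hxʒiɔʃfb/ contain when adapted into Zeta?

After substitution the input is /zxʒiɔʃfb/.
The unsyllabifiable consonants are /z/, /x/, /ʃ/, /f/, /b/; each receives one epenthetic vowel.

5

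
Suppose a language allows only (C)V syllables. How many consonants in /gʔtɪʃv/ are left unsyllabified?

4

Under (C)V, the unsyllabifiable consonants are /g/, /ʔ/, /ʃ/, /v/ (no codas are permitted; onsets are limited to one consonant).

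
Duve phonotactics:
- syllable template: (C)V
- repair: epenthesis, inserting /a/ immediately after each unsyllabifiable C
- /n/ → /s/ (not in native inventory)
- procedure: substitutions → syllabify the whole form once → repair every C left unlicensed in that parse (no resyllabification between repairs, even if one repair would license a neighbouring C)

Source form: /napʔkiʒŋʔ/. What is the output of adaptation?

sapaʔakiʒaŋaʔa

Substitution: /n/ → /s/, giving /sapʔkiʒŋʔ/.
Syllabifying with onset maximization leaves /p/, /ʔ/, /ʒ/, /ŋ/, /ʔ/ stranded (no codas are permitted; onsets are limited to one consonant).
Inserting the epenthetic vowel yields /p/ → /pa/, /ʔ/ → /ʔa/, /ʒ/ → /ʒa/, /ŋ/ → /ŋa/, /ʔ/ → /ʔa/.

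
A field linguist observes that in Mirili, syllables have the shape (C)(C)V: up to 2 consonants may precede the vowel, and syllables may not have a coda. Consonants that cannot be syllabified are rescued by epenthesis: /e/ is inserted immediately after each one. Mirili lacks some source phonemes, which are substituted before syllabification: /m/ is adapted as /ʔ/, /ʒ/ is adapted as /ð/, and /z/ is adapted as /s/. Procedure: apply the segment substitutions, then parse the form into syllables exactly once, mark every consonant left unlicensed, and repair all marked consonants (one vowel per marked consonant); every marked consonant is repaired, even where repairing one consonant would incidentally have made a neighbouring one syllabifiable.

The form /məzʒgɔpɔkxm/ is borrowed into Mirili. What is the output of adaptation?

ʔəseðgɔpɔkexeʔe

Substitution: /m/ → /ʔ/, /z/ → /s/, /ʒ/ → /ð/, giving /ʔəsðgɔpɔkxʔ/.
Under (C)(C)V, the unsyllabifiable consonants are /s/, /k/, /x/, /ʔ/ (no codas are permitted; onsets may contain at most 2 consonants).
Epenthesis after each stranded consonant: /s/ → /se/, /k/ → /ke/, /x/ → /xe/, /ʔ/ → /ʔe/.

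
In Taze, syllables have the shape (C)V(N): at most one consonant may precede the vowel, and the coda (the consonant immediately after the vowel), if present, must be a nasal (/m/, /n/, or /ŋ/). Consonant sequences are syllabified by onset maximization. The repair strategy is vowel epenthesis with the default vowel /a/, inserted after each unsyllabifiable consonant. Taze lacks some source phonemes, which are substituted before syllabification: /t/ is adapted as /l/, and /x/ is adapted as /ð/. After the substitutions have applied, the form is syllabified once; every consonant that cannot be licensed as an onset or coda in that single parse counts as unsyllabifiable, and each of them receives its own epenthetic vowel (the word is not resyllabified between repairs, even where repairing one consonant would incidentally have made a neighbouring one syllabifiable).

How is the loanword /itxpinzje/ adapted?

Substitution: /t/ → /l/, /x/ → /ð/, giving /ilðpinzje/.
Syllabifying with onset maximization leaves /l/, /ð/, /z/ stranded (only a nasal (/m/, /n/, or /ŋ/) is licensed in coda position; onsets are limited to one consonant).
Epenthesis after each stranded consonant: /l/ → /la/, /ð/ → /ða/, /z/ → /za/.

ilaðapinzaje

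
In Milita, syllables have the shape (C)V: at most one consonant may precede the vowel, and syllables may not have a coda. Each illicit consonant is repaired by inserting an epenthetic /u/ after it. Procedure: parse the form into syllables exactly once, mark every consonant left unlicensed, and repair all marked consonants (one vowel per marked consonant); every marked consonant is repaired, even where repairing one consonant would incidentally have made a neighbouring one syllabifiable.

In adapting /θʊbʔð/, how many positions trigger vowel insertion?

The unsyllabifiable consonants are /b/, /ʔ/, /ð/; each receives one epenthetic vowel.

3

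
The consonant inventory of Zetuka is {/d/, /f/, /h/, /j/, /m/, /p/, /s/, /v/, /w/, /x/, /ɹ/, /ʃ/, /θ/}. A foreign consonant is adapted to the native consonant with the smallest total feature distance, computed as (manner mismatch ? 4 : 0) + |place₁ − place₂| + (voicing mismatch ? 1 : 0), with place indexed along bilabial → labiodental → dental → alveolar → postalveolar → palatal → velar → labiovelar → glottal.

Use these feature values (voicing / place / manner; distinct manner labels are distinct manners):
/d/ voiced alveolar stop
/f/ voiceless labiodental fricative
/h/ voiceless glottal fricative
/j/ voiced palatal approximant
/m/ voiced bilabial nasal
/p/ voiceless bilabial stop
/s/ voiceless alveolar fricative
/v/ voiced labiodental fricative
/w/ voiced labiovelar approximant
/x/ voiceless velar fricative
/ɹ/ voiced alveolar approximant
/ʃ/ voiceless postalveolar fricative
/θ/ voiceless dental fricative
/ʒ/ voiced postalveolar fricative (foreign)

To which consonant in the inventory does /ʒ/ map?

/ʃ/ is closest: same manner (fricative), place distance 0 (postalveolar→postalveolar), voicing differs (+1); total 1. Next closest is /s/ at distance 2.

ʃ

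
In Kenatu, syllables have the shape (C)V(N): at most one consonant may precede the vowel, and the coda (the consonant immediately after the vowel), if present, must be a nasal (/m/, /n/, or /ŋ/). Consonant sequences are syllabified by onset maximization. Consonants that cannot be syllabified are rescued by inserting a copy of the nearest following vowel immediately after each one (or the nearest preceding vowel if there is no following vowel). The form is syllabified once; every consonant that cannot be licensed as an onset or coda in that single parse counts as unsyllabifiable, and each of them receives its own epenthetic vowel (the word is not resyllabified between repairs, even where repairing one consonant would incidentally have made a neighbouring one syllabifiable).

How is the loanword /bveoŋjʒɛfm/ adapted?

beveoŋjɛʒɛfɛmɛ

Syllabifying with onset maximization leaves /b/, /j/, /f/, /m/ stranded (only a nasal (/m/, /n/, or /ŋ/) is licensed in coda position; onsets are limited to one consonant).
Each unlicensed consonant becomes the onset of a new syllable: /b/ → /be/, /j/ → /jɛ/, /f/ → /fɛ/, /m/ → /mɛ/.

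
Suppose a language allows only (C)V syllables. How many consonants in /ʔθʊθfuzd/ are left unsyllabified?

4

The consonants /ʔ/, /θ/, /z/, /d/ cannot be parsed into a legal (C)V syllable (no codas are permitted; onsets are limited to one consonant).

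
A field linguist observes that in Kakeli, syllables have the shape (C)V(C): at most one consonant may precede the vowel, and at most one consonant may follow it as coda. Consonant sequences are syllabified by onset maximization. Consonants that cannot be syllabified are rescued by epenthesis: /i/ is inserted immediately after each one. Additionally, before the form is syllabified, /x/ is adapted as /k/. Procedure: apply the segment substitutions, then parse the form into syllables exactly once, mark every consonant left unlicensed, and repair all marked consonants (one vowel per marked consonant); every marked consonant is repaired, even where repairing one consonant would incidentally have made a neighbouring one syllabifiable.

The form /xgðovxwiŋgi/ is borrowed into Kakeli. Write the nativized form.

kigiðovkiwiŋgi

Substitution: /x/ → /k/, giving /kgðovkwiŋgi/.
Under (C)V(C), the unsyllabifiable consonants are /k/, /g/, /k/ (at most one coda consonant is licensed; onsets are limited to one consonant).
Each unlicensed consonant becomes the onset of a new syllable: /k/ → /ki/, /g/ → /gi/, /k/ → /ki/.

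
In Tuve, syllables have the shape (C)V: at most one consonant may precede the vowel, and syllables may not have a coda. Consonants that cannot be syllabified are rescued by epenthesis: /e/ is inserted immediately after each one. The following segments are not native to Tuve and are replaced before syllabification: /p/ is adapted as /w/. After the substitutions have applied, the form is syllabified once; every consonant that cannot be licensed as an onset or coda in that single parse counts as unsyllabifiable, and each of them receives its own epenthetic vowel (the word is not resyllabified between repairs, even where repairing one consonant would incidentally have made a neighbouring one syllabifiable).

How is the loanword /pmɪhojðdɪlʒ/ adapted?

Substitution: /p/ → /w/, giving /wmɪhojðdɪlʒ/.
Under (C)V, the unsyllabifiable consonants are /w/, /j/, /ð/, /l/, /ʒ/ (no codas are permitted; onsets are limited to one consonant).
Each unlicensed consonant becomes the onset of a new syllable: /w/ → /we/, /j/ → /je/, /ð/ → /ðe/, /l/ → /le/, /ʒ/ → /ʒe/.

wemɪhojeðedɪleʒe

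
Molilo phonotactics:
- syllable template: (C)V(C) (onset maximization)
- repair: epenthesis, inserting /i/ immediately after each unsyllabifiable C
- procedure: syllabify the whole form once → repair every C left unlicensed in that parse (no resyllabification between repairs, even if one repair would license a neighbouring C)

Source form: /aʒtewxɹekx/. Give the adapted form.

aʒtewxiɹekxi

Syllabifying with onset maximization leaves /x/, /x/ stranded (at most one coda consonant is licensed; onsets are limited to one consonant).
Each unlicensed consonant becomes the onset of a new syllable: /x/ → /xi/, /x/ → /xi/.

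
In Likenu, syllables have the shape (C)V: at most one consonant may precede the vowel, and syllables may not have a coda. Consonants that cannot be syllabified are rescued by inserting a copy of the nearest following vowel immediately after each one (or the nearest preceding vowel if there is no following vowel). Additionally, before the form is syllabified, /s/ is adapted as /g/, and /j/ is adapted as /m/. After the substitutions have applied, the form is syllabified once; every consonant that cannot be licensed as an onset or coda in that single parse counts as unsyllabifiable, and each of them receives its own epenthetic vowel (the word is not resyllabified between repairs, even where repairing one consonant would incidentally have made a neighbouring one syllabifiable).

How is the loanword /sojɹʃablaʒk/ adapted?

Substitution: /s/ → /g/, /j/ → /m/, giving /gomɹʃablaʒk/.
The consonants /m/, /ɹ/, /b/, /ʒ/, /k/ cannot be parsed into a legal (C)V syllable (no codas are permitted; onsets are limited to one consonant).
Epenthesis after each stranded consonant: /m/ → /ma/, /ɹ/ → /ɹa/, /b/ → /ba/, /ʒ/ → /ʒa/, /k/ → /ka/.

gomaɹaʃabalaʒaka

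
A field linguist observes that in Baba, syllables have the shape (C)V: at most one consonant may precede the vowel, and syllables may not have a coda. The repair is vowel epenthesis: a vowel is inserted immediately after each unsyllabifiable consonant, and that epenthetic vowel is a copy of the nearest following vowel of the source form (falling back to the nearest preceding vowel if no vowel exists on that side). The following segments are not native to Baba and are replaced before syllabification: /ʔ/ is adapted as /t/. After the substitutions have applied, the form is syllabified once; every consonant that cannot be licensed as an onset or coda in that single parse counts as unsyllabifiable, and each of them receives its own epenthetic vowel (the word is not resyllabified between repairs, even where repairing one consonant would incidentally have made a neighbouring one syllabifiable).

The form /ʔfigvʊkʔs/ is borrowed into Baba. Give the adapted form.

Substitution: /ʔ/ → /t/, giving /tfigvʊkts/.
Syllabifying with onset maximization leaves /t/, /g/, /k/, /t/, /s/ stranded (no codas are permitted; onsets are limited to one consonant).
Inserting the epenthetic vowel yields /t/ → /ti/, /g/ → /gʊ/, /k/ → /kʊ/, /t/ → /tʊ/, /s/ → /sʊ/.

tifigʊvʊkʊtʊsʊ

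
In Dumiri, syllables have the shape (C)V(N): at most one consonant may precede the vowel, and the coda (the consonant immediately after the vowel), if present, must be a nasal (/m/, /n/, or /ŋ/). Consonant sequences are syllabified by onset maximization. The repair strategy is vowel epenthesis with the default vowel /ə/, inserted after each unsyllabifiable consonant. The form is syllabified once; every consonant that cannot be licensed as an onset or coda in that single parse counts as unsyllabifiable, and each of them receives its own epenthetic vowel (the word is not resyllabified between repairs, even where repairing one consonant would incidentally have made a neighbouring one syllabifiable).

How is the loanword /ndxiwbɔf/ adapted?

Under (C)V(N), the unsyllabifiable consonants are /n/, /d/, /w/, /f/ (only a nasal (/m/, /n/, or /ŋ/) is licensed in coda position; onsets are limited to one consonant).
Each unlicensed consonant becomes the onset of a new syllable: /n/ → /nə/, /d/ → /də/, /w/ → /wə/, /f/ → /fə/.

nədəxiwəbɔfə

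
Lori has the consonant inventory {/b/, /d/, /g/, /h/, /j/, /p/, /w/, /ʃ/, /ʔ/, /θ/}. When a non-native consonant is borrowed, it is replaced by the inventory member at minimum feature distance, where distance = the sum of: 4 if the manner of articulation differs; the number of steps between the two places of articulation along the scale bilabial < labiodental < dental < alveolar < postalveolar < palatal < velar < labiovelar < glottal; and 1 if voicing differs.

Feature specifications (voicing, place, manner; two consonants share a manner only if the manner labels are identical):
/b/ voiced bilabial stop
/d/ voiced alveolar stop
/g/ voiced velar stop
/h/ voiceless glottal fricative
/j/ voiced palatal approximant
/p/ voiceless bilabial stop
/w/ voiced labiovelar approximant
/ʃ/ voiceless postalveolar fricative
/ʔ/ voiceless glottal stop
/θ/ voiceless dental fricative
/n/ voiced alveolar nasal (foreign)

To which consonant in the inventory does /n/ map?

d

/d/ is closest: manner differs (nasal→stop, +4), place distance 0 (alveolar→alveolar), same voicing; total 4. Next closest is /j/ at distance 6.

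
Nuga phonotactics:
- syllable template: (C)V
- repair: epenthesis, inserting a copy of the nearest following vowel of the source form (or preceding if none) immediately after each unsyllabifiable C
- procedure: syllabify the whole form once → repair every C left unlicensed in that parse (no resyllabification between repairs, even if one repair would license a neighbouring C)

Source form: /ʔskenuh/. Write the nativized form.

Syllabifying with onset maximization leaves /ʔ/, /s/, /h/ stranded (no codas are permitted; onsets are limited to one consonant).
Inserting the epenthetic vowel yields /ʔ/ → /ʔe/, /s/ → /se/, /h/ → /hu/.

ʔesekenuhu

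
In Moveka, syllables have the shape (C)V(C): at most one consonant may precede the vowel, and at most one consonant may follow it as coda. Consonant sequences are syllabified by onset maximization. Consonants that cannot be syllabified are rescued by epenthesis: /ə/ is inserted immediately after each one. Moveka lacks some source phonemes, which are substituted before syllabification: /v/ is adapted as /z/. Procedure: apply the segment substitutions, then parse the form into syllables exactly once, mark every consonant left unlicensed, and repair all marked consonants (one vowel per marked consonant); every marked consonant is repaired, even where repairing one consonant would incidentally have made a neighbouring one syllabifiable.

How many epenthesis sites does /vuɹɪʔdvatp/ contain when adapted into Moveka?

2

After substitution the input is /zuɹɪʔdzatp/.
The unsyllabifiable consonants are /d/, /p/; each receives one epenthetic vowel.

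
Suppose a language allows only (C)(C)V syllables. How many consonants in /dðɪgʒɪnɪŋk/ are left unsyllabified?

2

The consonants /ŋ/, /k/ cannot be parsed into a legal (C)(C)V syllable (no codas are permitted; onsets may contain at most 2 consonants).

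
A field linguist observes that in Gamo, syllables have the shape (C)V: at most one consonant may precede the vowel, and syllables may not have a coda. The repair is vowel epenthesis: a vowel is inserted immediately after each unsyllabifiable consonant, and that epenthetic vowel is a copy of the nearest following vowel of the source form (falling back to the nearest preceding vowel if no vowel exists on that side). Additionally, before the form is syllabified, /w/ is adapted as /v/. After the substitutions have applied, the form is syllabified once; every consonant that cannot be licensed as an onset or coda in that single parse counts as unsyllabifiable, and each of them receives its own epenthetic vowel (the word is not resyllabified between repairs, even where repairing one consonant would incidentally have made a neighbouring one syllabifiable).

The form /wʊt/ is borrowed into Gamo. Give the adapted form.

vʊtʊ

Substitution: /w/ → /v/, giving /vʊt/.
Under (C)V, the unsyllabifiable consonants are /t/ (no codas are permitted; onsets are limited to one consonant).
Epenthesis after each stranded consonant: /t/ → /tʊ/.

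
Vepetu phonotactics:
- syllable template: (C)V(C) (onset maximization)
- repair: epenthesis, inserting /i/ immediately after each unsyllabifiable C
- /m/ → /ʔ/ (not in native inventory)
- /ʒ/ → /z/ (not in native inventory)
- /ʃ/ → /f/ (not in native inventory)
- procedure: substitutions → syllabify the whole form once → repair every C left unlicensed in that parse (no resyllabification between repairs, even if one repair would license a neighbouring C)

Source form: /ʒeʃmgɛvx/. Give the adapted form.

Substitution: /ʒ/ → /z/, /ʃ/ → /f/, /m/ → /ʔ/, giving /zefʔgɛvx/.
Under (C)V(C), the unsyllabifiable consonants are /ʔ/, /x/ (at most one coda consonant is licensed; onsets are limited to one consonant).
Inserting the epenthetic vowel yields /ʔ/ → /ʔi/, /x/ → /xi/.

zefʔigɛvxi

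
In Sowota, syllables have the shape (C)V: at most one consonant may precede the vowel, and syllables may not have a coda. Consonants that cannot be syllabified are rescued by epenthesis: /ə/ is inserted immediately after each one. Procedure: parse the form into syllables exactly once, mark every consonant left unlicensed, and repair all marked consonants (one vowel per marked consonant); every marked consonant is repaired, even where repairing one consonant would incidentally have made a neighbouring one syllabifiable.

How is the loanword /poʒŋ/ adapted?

The consonants /ʒ/, /ŋ/ cannot be parsed into a legal (C)V syllable (no codas are permitted; onsets are limited to one consonant).
Inserting the epenthetic vowel yields /ʒ/ → /ʒə/, /ŋ/ → /ŋə/.

poʒəŋə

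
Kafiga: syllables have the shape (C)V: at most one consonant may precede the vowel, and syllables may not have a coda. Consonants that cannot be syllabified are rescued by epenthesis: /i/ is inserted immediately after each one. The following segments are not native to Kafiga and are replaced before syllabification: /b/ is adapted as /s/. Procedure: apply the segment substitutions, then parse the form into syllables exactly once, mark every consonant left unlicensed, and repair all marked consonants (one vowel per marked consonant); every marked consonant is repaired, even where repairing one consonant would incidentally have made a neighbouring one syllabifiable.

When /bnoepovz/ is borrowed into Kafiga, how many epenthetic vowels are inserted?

After substitution the input is /snoepovz/.
The unsyllabifiable consonants are /s/, /v/, /z/; each receives one epenthetic vowel.

3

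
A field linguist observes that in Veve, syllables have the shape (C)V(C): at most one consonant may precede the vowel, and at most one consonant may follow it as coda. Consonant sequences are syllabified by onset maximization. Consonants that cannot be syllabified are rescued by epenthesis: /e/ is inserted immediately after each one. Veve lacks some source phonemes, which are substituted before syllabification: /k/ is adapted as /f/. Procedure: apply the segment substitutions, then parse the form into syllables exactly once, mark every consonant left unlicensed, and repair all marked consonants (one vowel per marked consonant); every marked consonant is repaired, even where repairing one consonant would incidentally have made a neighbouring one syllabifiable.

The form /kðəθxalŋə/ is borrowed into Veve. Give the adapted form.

Substitution: /k/ → /f/, giving /fðəθxalŋə/.
Syllabifying with onset maximization leaves /f/ stranded (at most one coda consonant is licensed; onsets are limited to one consonant).
Each unlicensed consonant becomes the onset of a new syllable: /f/ → /fe/.

feðəθxalŋə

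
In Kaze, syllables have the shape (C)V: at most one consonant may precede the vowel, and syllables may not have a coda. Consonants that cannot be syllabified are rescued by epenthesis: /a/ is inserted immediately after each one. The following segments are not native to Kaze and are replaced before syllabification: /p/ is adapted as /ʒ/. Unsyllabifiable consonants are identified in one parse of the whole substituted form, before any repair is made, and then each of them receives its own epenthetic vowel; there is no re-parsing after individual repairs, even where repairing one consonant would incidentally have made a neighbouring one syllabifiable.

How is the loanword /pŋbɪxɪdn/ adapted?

ʒaŋabɪxɪdana

Substitution: /p/ → /ʒ/, giving /ʒŋbɪxɪdn/.
Under (C)V, the unsyllabifiable consonants are /ʒ/, /ŋ/, /d/, /n/ (no codas are permitted; onsets are limited to one consonant).
Epenthesis after each stranded consonant: /ʒ/ → /ʒa/, /ŋ/ → /ŋa/, /d/ → /da/, /n/ → /na/.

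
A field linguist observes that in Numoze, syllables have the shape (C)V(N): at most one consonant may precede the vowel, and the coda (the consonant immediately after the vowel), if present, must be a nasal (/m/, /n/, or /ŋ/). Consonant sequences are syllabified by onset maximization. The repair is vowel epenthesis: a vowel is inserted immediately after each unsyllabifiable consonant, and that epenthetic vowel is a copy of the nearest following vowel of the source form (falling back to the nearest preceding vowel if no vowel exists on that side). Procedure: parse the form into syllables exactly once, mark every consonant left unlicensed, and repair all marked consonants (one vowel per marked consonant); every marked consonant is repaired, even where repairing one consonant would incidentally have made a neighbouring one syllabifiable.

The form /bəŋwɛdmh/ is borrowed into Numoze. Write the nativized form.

bəŋwɛdɛmɛhɛ

Under (C)V(N), the unsyllabifiable consonants are /d/, /m/, /h/ (only a nasal (/m/, /n/, or /ŋ/) is licensed in coda position; onsets are limited to one consonant).
Each unlicensed consonant becomes the onset of a new syllable: /d/ → /dɛ/, /m/ → /mɛ/, /h/ → /hɛ/.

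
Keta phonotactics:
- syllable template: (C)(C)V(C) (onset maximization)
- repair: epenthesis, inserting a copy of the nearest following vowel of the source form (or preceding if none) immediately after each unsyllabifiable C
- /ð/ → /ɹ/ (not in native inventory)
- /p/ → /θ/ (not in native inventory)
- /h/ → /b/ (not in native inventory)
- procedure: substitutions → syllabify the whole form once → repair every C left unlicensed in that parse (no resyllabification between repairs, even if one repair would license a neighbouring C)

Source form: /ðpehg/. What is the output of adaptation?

ɹθebge

Substitution: /ð/ → /ɹ/, /p/ → /θ/, /h/ → /b/, giving /ɹθebg/.
Syllabifying with onset maximization leaves /g/ stranded (at most one coda consonant is licensed; onsets may contain at most 2 consonants).
Each unlicensed consonant becomes the onset of a new syllable: /g/ → /ge/.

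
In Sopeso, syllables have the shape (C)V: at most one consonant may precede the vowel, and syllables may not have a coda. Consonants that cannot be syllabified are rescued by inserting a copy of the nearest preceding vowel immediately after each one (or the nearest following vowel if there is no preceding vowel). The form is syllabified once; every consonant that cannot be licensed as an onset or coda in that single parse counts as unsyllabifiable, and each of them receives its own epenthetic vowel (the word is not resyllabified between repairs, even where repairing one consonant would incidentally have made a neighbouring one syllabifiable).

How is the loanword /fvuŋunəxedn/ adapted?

Syllabifying with onset maximization leaves /f/, /d/, /n/ stranded (no codas are permitted; onsets are limited to one consonant).
Each unlicensed consonant becomes the onset of a new syllable: /f/ → /fu/, /d/ → /de/, /n/ → /ne/.

fuvuŋunəxedene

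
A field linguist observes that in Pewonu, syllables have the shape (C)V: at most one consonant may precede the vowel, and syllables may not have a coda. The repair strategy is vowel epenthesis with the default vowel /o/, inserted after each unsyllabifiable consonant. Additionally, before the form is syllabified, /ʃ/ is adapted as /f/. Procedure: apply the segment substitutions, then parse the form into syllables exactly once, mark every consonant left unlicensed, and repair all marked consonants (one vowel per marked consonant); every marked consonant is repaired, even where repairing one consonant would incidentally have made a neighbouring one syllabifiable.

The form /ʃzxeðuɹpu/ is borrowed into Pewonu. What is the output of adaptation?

Substitution: /ʃ/ → /f/, giving /fzxeðuɹpu/.
The consonants /f/, /z/, /ɹ/ cannot be parsed into a legal (C)V syllable (no codas are permitted; onsets are limited to one consonant).
Inserting the epenthetic vowel yields /f/ → /fo/, /z/ → /zo/, /ɹ/ → /ɹo/.

fozoxeðuɹopu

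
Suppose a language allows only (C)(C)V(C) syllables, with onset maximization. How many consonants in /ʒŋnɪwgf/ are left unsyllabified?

3

The consonants /ʒ/, /g/, /f/ cannot be parsed into a legal (C)(C)V(C) syllable (at most one coda consonant is licensed; onsets may contain at most 2 consonants).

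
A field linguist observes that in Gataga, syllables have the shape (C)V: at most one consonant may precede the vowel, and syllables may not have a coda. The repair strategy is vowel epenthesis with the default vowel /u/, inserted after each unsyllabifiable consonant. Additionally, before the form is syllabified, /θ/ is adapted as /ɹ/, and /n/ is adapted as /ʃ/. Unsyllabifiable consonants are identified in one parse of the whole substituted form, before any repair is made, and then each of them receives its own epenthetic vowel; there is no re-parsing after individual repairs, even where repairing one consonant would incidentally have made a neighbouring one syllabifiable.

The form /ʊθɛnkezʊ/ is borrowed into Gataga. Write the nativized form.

Substitution: /θ/ → /ɹ/, /n/ → /ʃ/, giving /ʊɹɛʃkezʊ/.
The consonants /ʃ/ cannot be parsed into a legal (C)V syllable (no codas are permitted; onsets are limited to one consonant).
Each unlicensed consonant becomes the onset of a new syllable: /ʃ/ → /ʃu/.

ʊɹɛʃukezʊ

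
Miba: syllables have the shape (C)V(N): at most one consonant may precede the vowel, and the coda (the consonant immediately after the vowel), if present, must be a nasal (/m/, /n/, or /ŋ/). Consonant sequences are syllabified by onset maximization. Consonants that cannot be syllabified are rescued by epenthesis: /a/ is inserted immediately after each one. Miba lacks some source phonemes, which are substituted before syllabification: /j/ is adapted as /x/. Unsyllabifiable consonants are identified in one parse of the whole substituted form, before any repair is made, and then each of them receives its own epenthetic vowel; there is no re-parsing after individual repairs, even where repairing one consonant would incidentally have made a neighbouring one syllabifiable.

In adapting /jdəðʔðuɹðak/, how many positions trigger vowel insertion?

After substitution the input is /xdəðʔðuɹðak/.
The unsyllabifiable consonants are /x/, /ð/, /ʔ/, /ɹ/, /k/; each receives one epenthetic vowel.

5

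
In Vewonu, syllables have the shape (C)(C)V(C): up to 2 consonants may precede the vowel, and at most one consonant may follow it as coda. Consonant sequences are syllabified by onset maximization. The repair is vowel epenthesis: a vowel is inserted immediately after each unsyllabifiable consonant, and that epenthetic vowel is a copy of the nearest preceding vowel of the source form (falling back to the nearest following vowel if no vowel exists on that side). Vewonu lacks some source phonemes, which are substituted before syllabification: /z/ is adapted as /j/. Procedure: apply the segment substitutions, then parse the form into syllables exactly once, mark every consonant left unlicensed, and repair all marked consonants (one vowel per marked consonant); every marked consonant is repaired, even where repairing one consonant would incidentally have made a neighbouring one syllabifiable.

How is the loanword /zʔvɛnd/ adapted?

Substitution: /z/ → /j/, giving /jʔvɛnd/.
The consonants /j/, /d/ cannot be parsed into a legal (C)(C)V(C) syllable (at most one coda consonant is licensed; onsets may contain at most 2 consonants).
Epenthesis after each stranded consonant: /j/ → /jɛ/, /d/ → /dɛ/.

jɛʔvɛndɛ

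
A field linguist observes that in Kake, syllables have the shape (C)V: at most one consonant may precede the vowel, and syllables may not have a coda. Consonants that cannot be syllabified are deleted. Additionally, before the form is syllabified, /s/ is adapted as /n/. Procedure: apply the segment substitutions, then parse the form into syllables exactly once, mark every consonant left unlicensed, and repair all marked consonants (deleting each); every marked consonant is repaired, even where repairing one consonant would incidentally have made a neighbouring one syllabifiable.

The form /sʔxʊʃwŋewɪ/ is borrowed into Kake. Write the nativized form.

xʊŋewɪ

Substitution: /s/ → /n/, giving /nʔxʊʃwŋewɪ/.
Syllabifying with onset maximization leaves /n/, /ʔ/, /ʃ/, /w/ stranded (no codas are permitted; onsets are limited to one consonant).
Deletion applies to /n/, /ʔ/, /ʃ/, /w/.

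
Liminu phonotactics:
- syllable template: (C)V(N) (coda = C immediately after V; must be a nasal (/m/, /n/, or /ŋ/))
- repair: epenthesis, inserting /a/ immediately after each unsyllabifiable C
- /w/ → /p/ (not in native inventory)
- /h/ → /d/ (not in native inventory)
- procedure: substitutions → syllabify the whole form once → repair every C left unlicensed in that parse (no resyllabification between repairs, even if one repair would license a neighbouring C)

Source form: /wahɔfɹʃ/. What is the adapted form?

Substitution: /w/ → /p/, /h/ → /d/, giving /padɔfɹʃ/.
Under (C)V(N), the unsyllabifiable consonants are /f/, /ɹ/, /ʃ/ (only a nasal (/m/, /n/, or /ŋ/) is licensed in coda position; onsets are limited to one consonant).
Each unlicensed consonant becomes the onset of a new syllable: /f/ → /fa/, /ɹ/ → /ɹa/, /ʃ/ → /ʃa/.

padɔfaɹaʃa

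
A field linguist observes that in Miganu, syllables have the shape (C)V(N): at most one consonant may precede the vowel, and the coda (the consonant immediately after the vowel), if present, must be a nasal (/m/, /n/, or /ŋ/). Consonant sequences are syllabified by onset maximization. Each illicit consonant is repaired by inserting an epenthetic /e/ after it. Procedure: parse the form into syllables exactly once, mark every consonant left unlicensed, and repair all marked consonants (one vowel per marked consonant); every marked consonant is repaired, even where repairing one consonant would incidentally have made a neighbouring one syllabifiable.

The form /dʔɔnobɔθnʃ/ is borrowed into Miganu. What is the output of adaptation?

deʔɔnobɔθeneʃe

Under (C)V(N), the unsyllabifiable consonants are /d/, /θ/, /n/, /ʃ/ (only a nasal (/m/, /n/, or /ŋ/) is licensed in coda position; onsets are limited to one consonant).
Inserting the epenthetic vowel yields /d/ → /de/, /θ/ → /θe/, /n/ → /ne/, /ʃ/ → /ʃe/.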